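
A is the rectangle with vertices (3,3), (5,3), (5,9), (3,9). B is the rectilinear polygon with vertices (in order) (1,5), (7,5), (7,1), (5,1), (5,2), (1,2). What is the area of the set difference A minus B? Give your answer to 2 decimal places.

8.00

|A| = 12, |A∩B| = 4.
|A ∖ B| = |A| − |A∩B| = 12 − 4 = 8.00.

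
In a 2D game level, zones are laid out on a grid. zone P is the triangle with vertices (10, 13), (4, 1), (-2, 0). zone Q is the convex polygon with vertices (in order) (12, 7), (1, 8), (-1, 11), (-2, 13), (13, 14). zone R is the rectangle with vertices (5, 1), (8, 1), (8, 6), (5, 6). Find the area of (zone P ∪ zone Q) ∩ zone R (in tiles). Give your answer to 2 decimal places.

The region (zone P ∪ zone Q) ∩ zone R is the polygon with vertices (5,3), (5,6), (6.5,6).
By the shoelace formula its area is 2.25.

2.25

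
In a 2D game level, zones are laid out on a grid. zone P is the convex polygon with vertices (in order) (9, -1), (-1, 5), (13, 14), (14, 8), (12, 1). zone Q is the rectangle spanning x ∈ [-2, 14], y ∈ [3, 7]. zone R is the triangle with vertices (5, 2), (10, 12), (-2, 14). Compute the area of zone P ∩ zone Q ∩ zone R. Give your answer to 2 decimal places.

The intersection is the polygon with vertices (2.111,7), (7.5,7), (5.5,3), (4.417,3), (2.091,6.987).
By the shoelace formula its area is 13.00.

13.00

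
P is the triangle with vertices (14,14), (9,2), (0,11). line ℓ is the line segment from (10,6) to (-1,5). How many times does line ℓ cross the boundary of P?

1

The segment meets the boundary at (5.417,5.583).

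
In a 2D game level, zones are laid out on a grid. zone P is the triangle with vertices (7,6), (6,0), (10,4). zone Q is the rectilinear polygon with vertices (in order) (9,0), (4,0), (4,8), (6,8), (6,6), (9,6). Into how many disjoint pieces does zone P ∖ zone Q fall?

1

zone P ∖ zone Q is a single connected region.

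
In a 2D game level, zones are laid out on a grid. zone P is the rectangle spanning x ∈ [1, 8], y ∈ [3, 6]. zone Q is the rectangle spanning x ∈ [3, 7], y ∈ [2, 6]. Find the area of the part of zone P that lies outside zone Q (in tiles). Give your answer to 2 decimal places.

|zone P∩zone Q|: x∈[3,7], y∈[3,6] → 4·3 = 12.
|zone P| = 21.
|zone P ∖ zone Q| = |zone P| − |zone P∩zone Q| = 21 − 12 = 9.00.

9.00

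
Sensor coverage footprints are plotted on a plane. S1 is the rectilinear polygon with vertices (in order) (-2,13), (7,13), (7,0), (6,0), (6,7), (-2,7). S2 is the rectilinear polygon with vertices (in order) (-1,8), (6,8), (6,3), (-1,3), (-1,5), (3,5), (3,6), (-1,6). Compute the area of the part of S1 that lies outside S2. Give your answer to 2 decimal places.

54.00

|S1| = 61, |S1∩S2| = 7.
|S1 ∖ S2| = |S1| − |S1∩S2| = 61 − 7 = 54.00.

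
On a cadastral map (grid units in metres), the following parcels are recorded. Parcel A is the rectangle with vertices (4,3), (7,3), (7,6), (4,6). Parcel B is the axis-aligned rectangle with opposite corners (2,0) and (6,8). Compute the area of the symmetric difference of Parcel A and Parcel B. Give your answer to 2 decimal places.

29.00

|Parcel A∩Parcel B|: x∈[4,6], y∈[3,6] → 2·3 = 6.
|Parcel A △ Parcel B| = |Parcel A| + |Parcel B| − 2·|Parcel A∩Parcel B| = 9 + 32 − 12 = 29.00.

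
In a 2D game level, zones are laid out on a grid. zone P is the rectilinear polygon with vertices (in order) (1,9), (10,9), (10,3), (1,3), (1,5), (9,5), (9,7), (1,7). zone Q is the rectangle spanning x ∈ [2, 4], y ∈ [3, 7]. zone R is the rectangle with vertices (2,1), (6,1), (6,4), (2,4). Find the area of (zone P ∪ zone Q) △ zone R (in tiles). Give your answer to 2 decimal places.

|zone P ∪ zone Q| = 42.
|(zone P ∪ zone Q) ∩ zone R| = 4.
|(zone P ∪ zone Q) △ zone R| = 42 + 12 − 8 = 46.00.

46.00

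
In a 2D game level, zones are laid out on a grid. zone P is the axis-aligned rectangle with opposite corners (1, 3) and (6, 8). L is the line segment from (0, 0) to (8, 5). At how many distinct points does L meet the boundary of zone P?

2

The segment meets the boundary at (6,3.75), (4.8,3).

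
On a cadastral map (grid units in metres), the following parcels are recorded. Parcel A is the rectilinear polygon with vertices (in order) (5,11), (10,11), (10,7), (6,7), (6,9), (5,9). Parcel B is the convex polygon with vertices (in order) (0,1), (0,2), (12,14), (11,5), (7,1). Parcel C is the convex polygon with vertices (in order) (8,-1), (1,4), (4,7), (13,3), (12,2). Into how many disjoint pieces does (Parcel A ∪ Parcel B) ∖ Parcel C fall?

2

(Parcel A ∪ Parcel B) ∖ Parcel C splits into 2 disjoint pieces (area 38.8077, area 7.5083).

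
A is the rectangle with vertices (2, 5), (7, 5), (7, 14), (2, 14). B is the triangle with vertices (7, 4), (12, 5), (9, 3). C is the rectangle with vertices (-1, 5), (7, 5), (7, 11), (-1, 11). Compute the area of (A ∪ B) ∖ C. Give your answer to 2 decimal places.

18.50

|A ∪ B| = 48.5.
|(A ∪ B) ∩ C| = 30.
|(A ∪ B) ∖ C| = 48.5 − 30 = 18.50.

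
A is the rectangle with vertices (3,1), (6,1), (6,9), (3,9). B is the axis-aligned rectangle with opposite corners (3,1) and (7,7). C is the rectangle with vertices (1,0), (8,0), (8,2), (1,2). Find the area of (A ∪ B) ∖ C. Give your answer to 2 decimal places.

|A ∪ B| = 30.
|(A ∪ B) ∩ C| = 4.
|(A ∪ B) ∖ C| = 30 − 4 = 26.00.

26.00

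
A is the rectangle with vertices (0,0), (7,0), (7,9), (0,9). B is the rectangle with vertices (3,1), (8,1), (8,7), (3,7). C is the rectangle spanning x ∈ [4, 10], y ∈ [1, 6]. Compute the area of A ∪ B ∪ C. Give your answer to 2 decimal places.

By inclusion–exclusion:
Individual areas: |A| = 63, |B| = 30, |C| = 30.
|A∩B|: x∈[3,7], y∈[1,7] → 4·6 = 24.
|A∩C|: x∈[4,7], y∈[1,6] → 3·5 = 15.
|B∩C|: x∈[4,8], y∈[1,6] → 4·5 = 20.
|A∩B∩C| = 15.
|A ∪ B ∪ C| = 123 − 59 + 15 = 79.00.

79.00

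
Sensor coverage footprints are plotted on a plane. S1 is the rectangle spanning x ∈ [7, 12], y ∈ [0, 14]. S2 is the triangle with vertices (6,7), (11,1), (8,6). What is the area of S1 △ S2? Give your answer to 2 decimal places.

67.20

|S1| = 70, |S2| = 3.5, |S1∩S2| = 3.15.
|S1 △ S2| = |S1| + |S2| − 2·|S1∩S2| = 70 + 3.5 − 6.3 = 67.20.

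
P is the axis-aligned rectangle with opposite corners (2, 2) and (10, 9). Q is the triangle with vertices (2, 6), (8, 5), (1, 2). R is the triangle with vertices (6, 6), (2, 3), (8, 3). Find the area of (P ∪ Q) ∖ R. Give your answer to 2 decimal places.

48.79

|P ∪ Q| = 57.7857.
|(P ∪ Q) ∩ R| = 9.
|(P ∪ Q) ∖ R| = 57.7857 − 9 = 48.79.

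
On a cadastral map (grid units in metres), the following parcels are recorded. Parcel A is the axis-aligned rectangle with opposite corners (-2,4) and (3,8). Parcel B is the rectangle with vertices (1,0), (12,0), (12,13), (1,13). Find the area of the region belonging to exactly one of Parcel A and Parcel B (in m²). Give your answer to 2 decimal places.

|Parcel A∩Parcel B|: x∈[1,3], y∈[4,8] → 2·4 = 8.
|Parcel A △ Parcel B| = |Parcel A| + |Parcel B| − 2·|Parcel A∩Parcel B| = 20 + 143 − 16 = 147.00.

147.00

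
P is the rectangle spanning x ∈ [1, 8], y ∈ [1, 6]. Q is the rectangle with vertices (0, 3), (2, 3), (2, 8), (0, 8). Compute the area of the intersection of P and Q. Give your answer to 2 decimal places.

|P∩Q|: x∈[1,2], y∈[3,6] → 1·3 = 3.

3.00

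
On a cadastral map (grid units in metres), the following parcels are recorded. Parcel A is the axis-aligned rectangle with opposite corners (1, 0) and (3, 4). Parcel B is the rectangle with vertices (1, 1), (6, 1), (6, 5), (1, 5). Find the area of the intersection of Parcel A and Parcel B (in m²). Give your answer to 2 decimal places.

6.00

|Parcel A∩Parcel B|: x∈[1,3], y∈[1,4] → 2·3 = 6.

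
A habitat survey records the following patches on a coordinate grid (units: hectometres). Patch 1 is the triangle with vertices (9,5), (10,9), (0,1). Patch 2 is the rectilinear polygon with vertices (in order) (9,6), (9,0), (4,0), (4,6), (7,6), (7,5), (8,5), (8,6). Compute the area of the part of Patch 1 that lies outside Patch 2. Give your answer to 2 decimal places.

8.47

|Patch 1| = 16, |Patch 1∩Patch 2| = 7.5306.
|Patch 1 ∖ Patch 2| = |Patch 1| − |Patch 1∩Patch 2| = 16 − 7.5306 = 8.47.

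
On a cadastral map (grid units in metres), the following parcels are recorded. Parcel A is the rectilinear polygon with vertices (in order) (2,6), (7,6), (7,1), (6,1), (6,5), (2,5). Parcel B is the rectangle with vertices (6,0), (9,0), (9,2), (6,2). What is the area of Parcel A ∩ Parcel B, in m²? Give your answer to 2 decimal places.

The intersection is the polygon with vertices (7,1), (6,1), (6,2), (7,2).
By the shoelace formula its area is 1.00.

1.00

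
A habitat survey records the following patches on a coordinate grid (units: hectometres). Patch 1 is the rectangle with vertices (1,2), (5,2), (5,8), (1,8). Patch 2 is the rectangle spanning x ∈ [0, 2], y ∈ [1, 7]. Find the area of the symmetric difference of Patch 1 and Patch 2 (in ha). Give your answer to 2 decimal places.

26.00

|Patch 1∩Patch 2|: x∈[1,2], y∈[2,7] → 1·5 = 5.
|Patch 1 △ Patch 2| = |Patch 1| + |Patch 2| − 2·|Patch 1∩Patch 2| = 24 + 12 − 10 = 26.00.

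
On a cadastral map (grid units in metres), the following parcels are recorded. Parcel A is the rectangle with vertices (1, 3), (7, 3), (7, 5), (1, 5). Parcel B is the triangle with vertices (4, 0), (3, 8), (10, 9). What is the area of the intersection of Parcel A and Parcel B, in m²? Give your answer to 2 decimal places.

The intersection is the polygon with vertices (7,5), (7,4.5), (6,3), (3.625,3), (3.375,5).
By the shoelace formula its area is 6.25.

6.25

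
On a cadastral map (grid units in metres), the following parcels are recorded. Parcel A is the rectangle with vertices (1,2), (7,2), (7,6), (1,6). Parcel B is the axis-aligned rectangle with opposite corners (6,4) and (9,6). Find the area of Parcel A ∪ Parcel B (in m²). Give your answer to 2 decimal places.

28.00

By inclusion–exclusion:
Individual areas: |Parcel A| = 24, |Parcel B| = 6.
|Parcel A∩Parcel B|: x∈[6,7], y∈[4,6] → 1·2 = 2.
|Parcel A ∪ Parcel B| = 30 − 2 = 28.00.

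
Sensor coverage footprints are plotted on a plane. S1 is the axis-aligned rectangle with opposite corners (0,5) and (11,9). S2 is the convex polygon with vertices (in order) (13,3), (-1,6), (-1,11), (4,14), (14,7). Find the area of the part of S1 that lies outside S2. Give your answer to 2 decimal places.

1.44

|S1| = 44, |S1∩S2| = 42.5595.
|S1 ∖ S2| = |S1| − |S1∩S2| = 44 − 42.5595 = 1.44.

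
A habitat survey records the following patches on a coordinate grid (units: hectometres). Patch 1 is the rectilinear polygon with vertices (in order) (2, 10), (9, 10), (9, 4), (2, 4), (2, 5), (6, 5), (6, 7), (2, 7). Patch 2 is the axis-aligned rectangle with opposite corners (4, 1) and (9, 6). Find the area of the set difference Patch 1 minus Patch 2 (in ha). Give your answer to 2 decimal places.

26.00

|Patch 1| = 34, |Patch 1∩Patch 2| = 8.
|Patch 1 ∖ Patch 2| = |Patch 1| − |Patch 1∩Patch 2| = 34 − 8 = 26.00.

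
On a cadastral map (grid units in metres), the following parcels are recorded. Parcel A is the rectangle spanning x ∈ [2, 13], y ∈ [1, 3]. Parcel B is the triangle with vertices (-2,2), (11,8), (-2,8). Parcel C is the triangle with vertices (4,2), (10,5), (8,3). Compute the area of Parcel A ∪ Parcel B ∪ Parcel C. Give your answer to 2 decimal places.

By inclusion–exclusion:
Individual areas: |Parcel A| = 22, |Parcel B| = 39, |Parcel C| = 3.
|Parcel A∩Parcel B| = 0.
|Parcel A∩Parcel C| = 1.
|Parcel B∩Parcel C| = 0.
|Parcel A∩Parcel B∩Parcel C| = 0.
|Parcel A ∪ Parcel B ∪ Parcel C| = 64 − 1 + 0 = 63.00.

63.00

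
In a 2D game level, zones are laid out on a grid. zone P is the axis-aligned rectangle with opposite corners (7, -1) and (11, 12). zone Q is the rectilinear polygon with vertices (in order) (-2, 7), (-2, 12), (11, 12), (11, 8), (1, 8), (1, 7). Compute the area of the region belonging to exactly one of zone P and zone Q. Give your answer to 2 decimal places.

|zone P| = 52, |zone Q| = 55, |zone P∩zone Q| = 16.
|zone P △ zone Q| = |zone P| + |zone Q| − 2·|zone P∩zone Q| = 52 + 55 − 32 = 75.00.

75.00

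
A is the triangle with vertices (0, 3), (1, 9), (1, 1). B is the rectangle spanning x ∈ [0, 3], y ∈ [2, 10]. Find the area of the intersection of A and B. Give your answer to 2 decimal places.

3.75

The intersection is the polygon with vertices (1,9), (1,2), (0.5,2), (0,3).
By the shoelace formula its area is 3.75.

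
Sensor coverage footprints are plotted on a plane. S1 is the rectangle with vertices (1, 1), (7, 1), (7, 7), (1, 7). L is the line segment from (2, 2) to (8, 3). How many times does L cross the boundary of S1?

The segment meets the boundary at (7,2.833).

1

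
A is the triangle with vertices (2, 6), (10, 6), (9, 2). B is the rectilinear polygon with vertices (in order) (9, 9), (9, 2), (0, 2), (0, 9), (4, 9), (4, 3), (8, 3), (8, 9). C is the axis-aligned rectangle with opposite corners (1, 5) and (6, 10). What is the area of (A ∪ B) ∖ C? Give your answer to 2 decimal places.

|A ∪ B| = 49.9821.
|(A ∪ B) ∩ C| = 14.
|(A ∪ B) ∖ C| = 49.9821 − 14 = 35.98.

35.98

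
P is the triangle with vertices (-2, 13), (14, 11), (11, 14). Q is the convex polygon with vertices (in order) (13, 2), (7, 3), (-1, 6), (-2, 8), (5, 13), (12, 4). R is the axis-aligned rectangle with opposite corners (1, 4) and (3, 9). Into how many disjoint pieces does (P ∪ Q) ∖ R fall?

(P ∪ Q) ∖ R is a single connected region.

1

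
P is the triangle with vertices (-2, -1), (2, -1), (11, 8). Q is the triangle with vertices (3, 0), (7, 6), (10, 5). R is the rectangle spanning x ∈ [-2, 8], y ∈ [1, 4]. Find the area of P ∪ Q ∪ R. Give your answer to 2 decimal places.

By inclusion–exclusion:
Individual areas: |P| = 18, |Q| = 11, |R| = 30.
|P∩Q| = 4.8452.
|P∩R| = 7.3333.
|Q∩R| = 5.3714.
|P∩Q∩R| = 2.5.
|P ∪ Q ∪ R| = 59 − 17.55 + 2.5 = 43.95.

43.95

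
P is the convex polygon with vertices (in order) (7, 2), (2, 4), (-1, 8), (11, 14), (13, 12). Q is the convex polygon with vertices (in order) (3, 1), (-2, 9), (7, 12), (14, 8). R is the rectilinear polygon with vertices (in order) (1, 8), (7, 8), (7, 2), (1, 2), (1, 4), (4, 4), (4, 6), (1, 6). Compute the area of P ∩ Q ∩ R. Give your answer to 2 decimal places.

21.85

The intersection is the polygon with vertices (5.509,2.596), (2,4), (4,4), (4,6), (1,6), (1,8), (7,8), (7,3.546).
By the shoelace formula its area is 21.85.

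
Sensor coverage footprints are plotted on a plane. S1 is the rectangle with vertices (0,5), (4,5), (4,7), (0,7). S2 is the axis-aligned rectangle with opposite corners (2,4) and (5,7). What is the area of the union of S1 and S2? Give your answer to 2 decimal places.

By inclusion–exclusion:
Individual areas: |S1| = 8, |S2| = 9.
|S1∩S2|: x∈[2,4], y∈[5,7] → 2·2 = 4.
|S1 ∪ S2| = 17 − 4 = 13.00.

13.00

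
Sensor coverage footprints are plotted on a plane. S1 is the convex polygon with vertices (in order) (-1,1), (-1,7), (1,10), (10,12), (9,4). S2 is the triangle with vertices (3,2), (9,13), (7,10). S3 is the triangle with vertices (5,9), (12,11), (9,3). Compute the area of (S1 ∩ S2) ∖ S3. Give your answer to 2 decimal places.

|S1 ∩ S2| = 1.8778.
|(S1 ∩ S2) ∩ S3| = 0.5838.
|(S1 ∩ S2) ∖ S3| = 1.8778 − 0.5838 = 1.29.

1.29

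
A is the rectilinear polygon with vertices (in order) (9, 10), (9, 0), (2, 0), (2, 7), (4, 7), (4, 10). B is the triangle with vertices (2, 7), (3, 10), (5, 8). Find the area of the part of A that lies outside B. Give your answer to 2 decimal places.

63.33

|A| = 64, |A∩B| = 0.6667.
|A ∖ B| = |A| − |A∩B| = 64 − 0.6667 = 63.33.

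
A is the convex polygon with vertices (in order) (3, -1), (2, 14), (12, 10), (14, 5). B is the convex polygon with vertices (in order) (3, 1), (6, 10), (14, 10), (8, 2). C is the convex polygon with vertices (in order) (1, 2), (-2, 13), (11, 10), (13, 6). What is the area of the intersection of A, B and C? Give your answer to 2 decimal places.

The intersection is the polygon with vertices (10.333,5.111), (3.625,2.875), (6,10), (11,10), (12.2,7.6).
By the shoelace formula its area is 37.20.

37.20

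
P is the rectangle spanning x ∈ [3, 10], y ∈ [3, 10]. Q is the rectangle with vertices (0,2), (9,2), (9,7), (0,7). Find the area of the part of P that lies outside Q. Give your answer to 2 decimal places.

|P∩Q|: x∈[3,9], y∈[3,7] → 6·4 = 24.
|P| = 49.
|P ∖ Q| = |P| − |P∩Q| = 49 − 24 = 25.00.

25.00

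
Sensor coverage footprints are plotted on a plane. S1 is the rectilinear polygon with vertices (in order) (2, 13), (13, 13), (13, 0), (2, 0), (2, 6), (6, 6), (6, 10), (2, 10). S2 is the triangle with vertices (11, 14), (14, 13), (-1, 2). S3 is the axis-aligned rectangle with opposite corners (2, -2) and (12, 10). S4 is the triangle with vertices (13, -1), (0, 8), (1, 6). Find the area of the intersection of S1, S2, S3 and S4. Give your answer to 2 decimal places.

0.77

The intersection is the polygon with vertices (2.924,4.878), (2.263,5.263), (2.954,5.955), (3.694,5.442).
By the shoelace formula its area is 0.77.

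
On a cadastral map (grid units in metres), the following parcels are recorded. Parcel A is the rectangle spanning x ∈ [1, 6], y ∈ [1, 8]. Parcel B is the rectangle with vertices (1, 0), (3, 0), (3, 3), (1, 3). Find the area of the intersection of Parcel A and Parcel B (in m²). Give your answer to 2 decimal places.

|Parcel A∩Parcel B|: x∈[1,3], y∈[1,3] → 2·2 = 4.

4.00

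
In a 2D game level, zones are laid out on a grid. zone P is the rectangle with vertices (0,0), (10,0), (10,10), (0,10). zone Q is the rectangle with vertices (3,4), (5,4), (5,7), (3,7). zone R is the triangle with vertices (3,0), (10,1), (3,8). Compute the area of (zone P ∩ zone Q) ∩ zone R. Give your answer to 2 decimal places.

5.50

The region (zone P ∩ zone Q) ∩ zone R is the polygon with vertices (3,7), (4,7), (5,6), (5,4), (3,4).
By the shoelace formula its area is 5.50.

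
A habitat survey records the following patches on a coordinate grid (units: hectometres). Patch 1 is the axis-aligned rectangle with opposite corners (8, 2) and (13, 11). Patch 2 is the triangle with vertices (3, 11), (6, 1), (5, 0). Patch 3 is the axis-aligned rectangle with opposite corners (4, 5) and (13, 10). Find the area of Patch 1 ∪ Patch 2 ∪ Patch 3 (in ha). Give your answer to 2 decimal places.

70.46

By inclusion–exclusion:
Individual areas: |Patch 1| = 45, |Patch 2| = 6.5, |Patch 3| = 45.
|Patch 1∩Patch 2| = 0.
|Patch 1∩Patch 3|: x∈[8,13], y∈[5,10] → 5·5 = 25.
|Patch 2∩Patch 3| = 1.0439.
|Patch 1∩Patch 2∩Patch 3| = 0.
|Patch 1 ∪ Patch 2 ∪ Patch 3| = 96.5 − 26.0439 + 0 = 70.46.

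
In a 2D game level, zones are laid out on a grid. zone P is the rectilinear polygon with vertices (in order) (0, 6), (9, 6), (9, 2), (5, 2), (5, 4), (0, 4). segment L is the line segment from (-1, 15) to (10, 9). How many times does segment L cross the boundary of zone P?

The segment lies entirely outside zone P and never meets its boundary.

0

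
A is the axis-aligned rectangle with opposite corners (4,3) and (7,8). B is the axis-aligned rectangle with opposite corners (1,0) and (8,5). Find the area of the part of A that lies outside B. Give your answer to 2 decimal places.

9.00

|A∩B|: x∈[4,7], y∈[3,5] → 3·2 = 6.
|A| = 15.
|A ∖ B| = |A| − |A∩B| = 15 − 6 = 9.00.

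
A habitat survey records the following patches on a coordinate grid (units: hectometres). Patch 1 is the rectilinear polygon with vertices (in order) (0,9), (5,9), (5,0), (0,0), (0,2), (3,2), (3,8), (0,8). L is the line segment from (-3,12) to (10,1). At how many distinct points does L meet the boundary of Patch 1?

The segment meets the boundary at (5,5.231), (3,6.923), (1.727,8), (0.545,9).

4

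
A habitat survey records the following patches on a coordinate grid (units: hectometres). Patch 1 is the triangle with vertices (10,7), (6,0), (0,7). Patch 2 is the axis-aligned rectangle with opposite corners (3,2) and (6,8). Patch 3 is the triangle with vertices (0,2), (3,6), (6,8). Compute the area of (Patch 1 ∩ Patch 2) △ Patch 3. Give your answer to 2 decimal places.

14.54

|Patch 1 ∩ Patch 2| = 14.0357.
|(Patch 1 ∩ Patch 2) ∩ Patch 3| = 1.25.
|(Patch 1 ∩ Patch 2) △ Patch 3| = 14.0357 + 3 − 2.5 = 14.54.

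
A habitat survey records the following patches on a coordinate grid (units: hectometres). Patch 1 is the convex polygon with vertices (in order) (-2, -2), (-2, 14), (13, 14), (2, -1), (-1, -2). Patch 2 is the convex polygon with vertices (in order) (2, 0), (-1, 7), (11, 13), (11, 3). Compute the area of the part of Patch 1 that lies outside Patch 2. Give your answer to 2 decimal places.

|Patch 1| = 145, |Patch 1∩Patch 2| = 62.7874.
|Patch 1 ∖ Patch 2| = |Patch 1| − |Patch 1∩Patch 2| = 145 − 62.7874 = 82.21.

82.21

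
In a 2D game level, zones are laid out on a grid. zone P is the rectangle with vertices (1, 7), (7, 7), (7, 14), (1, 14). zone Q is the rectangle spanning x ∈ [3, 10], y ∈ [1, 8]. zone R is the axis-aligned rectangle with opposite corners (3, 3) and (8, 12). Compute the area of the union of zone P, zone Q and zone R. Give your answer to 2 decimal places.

91.00

By inclusion–exclusion:
Individual areas: |zone P| = 42, |zone Q| = 49, |zone R| = 45.
|zone P∩zone Q|: x∈[3,7], y∈[7,8] → 4·1 = 4.
|zone P∩zone R|: x∈[3,7], y∈[7,12] → 4·5 = 20.
|zone Q∩zone R|: x∈[3,8], y∈[3,8] → 5·5 = 25.
|zone P∩zone Q∩zone R| = 4.
|zone P ∪ zone Q ∪ zone R| = 136 − 49 + 4 = 91.00.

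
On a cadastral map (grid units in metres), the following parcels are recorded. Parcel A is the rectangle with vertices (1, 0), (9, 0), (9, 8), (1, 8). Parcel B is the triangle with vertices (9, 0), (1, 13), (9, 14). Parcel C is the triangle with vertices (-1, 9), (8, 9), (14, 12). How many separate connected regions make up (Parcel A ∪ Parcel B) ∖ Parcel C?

(Parcel A ∪ Parcel B) ∖ Parcel C splits into 2 disjoint pieces (area 69.4808, area 22.8493).

2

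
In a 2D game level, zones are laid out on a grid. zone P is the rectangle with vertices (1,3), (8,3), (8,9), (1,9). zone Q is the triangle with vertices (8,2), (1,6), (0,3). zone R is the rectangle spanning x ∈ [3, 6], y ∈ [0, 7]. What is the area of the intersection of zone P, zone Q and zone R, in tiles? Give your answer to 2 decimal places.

The intersection is the polygon with vertices (6,3.143), (6,3), (3,3), (3,4.857).
By the shoelace formula its area is 3.00.

3.00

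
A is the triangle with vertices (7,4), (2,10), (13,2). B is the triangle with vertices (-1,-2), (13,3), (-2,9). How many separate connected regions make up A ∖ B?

A ∖ B splits into 2 disjoint pieces (area 6.1028, area 0.2631).

2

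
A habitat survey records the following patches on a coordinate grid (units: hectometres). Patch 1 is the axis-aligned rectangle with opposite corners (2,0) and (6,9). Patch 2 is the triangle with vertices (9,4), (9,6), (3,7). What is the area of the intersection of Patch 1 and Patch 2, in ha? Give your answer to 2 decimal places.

The intersection is the polygon with vertices (6,5.5), (3,7), (6,6.5).
By the shoelace formula its area is 1.50.

1.50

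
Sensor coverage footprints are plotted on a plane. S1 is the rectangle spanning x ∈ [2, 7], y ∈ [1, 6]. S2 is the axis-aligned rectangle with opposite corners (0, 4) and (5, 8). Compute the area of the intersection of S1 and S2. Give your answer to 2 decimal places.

6.00

|S1∩S2|: x∈[2,5], y∈[4,6] → 3·2 = 6.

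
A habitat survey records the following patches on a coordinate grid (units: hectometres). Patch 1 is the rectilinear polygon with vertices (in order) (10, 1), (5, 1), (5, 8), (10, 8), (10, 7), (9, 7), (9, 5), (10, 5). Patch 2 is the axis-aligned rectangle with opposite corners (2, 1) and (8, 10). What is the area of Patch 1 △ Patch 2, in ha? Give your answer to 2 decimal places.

45.00

|Patch 1| = 33, |Patch 2| = 54, |Patch 1∩Patch 2| = 21.
|Patch 1 △ Patch 2| = |Patch 1| + |Patch 2| − 2·|Patch 1∩Patch 2| = 33 + 54 − 42 = 45.00.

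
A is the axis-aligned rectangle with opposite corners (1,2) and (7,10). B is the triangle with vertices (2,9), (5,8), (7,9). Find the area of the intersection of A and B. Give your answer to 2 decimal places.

2.50

The intersection is the polygon with vertices (5,8), (2,9), (7,9).
By the shoelace formula its area is 2.50.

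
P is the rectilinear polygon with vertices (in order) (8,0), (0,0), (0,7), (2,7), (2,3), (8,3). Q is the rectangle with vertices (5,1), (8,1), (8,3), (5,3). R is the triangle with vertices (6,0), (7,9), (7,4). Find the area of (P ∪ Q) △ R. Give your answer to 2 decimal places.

33.25

|P ∪ Q| = 32.
|(P ∪ Q) ∩ R| = 0.625.
|(P ∪ Q) △ R| = 32 + 2.5 − 1.25 = 33.25.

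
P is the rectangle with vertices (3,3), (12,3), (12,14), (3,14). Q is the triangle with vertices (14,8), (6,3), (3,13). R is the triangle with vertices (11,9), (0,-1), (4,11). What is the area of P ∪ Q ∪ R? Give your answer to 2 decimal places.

By inclusion–exclusion:
Individual areas: |P| = 99, |Q| = 47.5, |R| = 46.
|P∩Q| = 45.3409.
|P∩R| = 35.7.
|Q∩R| = 23.588.
|P∩Q∩R| = 23.588.
|P ∪ Q ∪ R| = 192.5 − 104.6289 + 23.588 = 111.46.

111.46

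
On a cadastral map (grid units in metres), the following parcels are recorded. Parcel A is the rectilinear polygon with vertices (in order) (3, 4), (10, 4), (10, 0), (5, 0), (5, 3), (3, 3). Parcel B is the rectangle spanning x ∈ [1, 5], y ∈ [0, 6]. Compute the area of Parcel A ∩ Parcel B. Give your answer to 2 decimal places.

2.00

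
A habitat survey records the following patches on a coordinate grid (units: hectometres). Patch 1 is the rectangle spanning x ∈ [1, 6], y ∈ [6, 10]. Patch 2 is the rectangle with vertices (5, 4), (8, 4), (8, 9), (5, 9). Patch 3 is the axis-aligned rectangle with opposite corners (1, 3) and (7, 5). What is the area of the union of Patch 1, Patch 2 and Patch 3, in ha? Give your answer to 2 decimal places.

42.00

By inclusion–exclusion:
Individual areas: |Patch 1| = 20, |Patch 2| = 15, |Patch 3| = 12.
|Patch 1∩Patch 2|: x∈[5,6], y∈[6,9] → 1·3 = 3.
|Patch 1∩Patch 3| = 0 (no overlap).
|Patch 2∩Patch 3|: x∈[5,7], y∈[4,5] → 2·1 = 2.
|Patch 1∩Patch 2∩Patch 3| = 0.
|Patch 1 ∪ Patch 2 ∪ Patch 3| = 47 − 5 + 0 = 42.00.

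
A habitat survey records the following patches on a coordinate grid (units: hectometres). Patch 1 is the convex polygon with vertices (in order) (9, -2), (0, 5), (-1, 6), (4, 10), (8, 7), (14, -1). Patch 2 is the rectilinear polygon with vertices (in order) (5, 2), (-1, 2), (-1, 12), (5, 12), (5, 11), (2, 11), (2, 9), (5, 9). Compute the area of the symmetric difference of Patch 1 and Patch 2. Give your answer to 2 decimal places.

80.32

|Patch 1| = 80.5, |Patch 2| = 54, |Patch 1∩Patch 2| = 27.0893.
|Patch 1 △ Patch 2| = |Patch 1| + |Patch 2| − 2·|Patch 1∩Patch 2| = 80.5 + 54 − 54.1786 = 80.32.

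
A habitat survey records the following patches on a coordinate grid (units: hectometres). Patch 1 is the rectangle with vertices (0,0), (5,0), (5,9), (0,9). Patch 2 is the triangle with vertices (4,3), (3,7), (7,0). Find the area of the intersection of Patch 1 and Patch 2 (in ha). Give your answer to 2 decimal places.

3.00

The intersection is the polygon with vertices (5,2), (4,3), (3,7), (5,3.5).
By the shoelace formula its area is 3.00.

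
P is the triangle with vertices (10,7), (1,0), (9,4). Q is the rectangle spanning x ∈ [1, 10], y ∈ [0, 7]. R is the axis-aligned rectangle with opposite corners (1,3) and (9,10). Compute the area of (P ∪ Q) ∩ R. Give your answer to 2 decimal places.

The region (P ∪ Q) ∩ R is the polygon with vertices (1,7), (9,7), (9,3), (1,3).
By the shoelace formula its area is 32.00.

32.00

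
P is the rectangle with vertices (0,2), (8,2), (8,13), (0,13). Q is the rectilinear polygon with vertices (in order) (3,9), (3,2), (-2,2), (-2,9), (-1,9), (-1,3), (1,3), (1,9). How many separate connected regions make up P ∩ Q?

1

P ∩ Q is a single connected region.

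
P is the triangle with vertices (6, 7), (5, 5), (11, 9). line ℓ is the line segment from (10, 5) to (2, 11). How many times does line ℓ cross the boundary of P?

The segment meets the boundary at (6.87,7.348), (7.647,6.765).

2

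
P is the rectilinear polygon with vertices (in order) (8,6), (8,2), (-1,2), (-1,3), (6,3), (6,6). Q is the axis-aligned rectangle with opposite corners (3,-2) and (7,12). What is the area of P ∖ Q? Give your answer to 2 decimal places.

|P| = 15, |P∩Q| = 7.
|P ∖ Q| = |P| − |P∩Q| = 15 − 7 = 8.00.

8.00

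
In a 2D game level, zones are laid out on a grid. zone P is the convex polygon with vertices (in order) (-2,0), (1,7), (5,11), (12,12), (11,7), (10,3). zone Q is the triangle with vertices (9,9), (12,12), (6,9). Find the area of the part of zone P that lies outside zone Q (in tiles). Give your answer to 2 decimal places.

90.00

|zone P| = 94.5, |zone P∩zone Q| = 4.5.
|zone P ∖ zone Q| = |zone P| − |zone P∩zone Q| = 94.5 − 4.5 = 90.00.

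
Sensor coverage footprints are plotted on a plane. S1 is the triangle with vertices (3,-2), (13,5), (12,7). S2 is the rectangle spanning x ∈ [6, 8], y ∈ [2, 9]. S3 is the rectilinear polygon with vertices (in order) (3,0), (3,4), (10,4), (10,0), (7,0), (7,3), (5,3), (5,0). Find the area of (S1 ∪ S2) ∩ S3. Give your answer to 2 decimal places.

6.95

|S1 ∪ S2| = 27.
|(S1 ∪ S2) ∩ S3| = 6.95.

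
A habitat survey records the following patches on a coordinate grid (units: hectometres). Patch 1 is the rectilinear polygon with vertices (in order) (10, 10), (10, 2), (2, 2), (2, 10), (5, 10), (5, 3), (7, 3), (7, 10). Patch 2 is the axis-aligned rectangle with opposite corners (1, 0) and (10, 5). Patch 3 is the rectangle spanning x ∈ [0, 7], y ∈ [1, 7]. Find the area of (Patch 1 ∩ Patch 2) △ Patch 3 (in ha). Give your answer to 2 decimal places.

|Patch 1 ∩ Patch 2| = 20.
|(Patch 1 ∩ Patch 2) ∩ Patch 3| = 11.
|(Patch 1 ∩ Patch 2) △ Patch 3| = 20 + 42 − 22 = 40.00.

40.00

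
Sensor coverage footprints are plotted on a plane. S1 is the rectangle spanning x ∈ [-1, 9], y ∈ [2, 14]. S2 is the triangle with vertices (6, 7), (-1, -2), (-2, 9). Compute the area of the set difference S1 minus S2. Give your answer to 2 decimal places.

|S1| = 120, |S1∩S2| = 31.4028.
|S1 ∖ S2| = |S1| − |S1∩S2| = 120 − 31.4028 = 88.60.

88.60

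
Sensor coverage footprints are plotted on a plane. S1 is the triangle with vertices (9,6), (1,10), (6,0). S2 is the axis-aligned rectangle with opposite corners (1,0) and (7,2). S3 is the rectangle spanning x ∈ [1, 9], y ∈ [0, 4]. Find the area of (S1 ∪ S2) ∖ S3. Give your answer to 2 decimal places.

|S1 ∪ S2| = 40.
|(S1 ∪ S2) ∩ S3| = 18.
|(S1 ∪ S2) ∖ S3| = 40 − 18 = 22.00.

22.00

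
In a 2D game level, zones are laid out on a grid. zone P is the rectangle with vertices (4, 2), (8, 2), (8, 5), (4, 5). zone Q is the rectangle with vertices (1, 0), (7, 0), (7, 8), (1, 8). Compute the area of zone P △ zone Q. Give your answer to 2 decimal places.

42.00

|zone P∩zone Q|: x∈[4,7], y∈[2,5] → 3·3 = 9.
|zone P △ zone Q| = |zone P| + |zone Q| − 2·|zone P∩zone Q| = 12 + 48 − 18 = 42.00.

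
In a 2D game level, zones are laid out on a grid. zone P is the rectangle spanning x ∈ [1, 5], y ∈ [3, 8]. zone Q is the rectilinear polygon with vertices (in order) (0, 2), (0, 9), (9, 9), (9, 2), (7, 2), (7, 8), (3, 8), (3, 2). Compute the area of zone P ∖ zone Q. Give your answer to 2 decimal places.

|zone P| = 20, |zone P∩zone Q| = 10.
|zone P ∖ zone Q| = |zone P| − |zone P∩zone Q| = 20 − 10 = 10.00.

10.00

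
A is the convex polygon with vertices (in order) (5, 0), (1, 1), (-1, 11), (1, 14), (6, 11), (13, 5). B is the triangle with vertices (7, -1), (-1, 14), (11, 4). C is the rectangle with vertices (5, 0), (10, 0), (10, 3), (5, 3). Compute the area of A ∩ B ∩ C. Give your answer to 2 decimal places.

The intersection is the polygon with vertices (6.1,0.688), (5,2.75), (5,3), (9.8,3).
By the shoelace formula its area is 5.69.

5.69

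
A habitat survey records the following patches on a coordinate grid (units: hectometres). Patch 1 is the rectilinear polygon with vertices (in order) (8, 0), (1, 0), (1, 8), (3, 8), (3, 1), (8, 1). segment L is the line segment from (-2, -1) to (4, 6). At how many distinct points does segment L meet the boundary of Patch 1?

2

The segment meets the boundary at (3,4.833), (1,2.5).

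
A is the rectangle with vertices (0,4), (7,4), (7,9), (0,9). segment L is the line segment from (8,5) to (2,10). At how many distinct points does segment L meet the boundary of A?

2

The segment meets the boundary at (3.2,9), (7,5.833).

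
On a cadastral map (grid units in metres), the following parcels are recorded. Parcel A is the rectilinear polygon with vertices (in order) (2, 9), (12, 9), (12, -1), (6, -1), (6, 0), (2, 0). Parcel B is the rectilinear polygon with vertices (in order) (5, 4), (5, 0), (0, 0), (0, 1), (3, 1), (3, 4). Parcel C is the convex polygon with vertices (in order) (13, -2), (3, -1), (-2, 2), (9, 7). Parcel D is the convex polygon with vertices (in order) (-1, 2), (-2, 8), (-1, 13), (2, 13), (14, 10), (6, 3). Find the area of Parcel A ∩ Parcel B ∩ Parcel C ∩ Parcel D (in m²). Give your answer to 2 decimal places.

2.57

The intersection is the polygon with vertices (3,4), (5,4), (5,2.857), (3,2.571).
By the shoelace formula its area is 2.57.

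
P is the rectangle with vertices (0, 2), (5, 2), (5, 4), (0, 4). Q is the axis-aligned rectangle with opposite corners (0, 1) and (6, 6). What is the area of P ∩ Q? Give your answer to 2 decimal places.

10.00

|P∩Q|: x∈[0,5], y∈[2,4] → 5·2 = 10.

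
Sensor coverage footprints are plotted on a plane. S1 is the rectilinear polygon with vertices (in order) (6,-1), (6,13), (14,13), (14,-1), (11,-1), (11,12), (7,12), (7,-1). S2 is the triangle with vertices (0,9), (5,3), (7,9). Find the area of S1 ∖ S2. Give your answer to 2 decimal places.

58.50

|S1| = 60, |S1∩S2| = 1.5.
|S1 ∖ S2| = |S1| − |S1∩S2| = 60 − 1.5 = 58.50.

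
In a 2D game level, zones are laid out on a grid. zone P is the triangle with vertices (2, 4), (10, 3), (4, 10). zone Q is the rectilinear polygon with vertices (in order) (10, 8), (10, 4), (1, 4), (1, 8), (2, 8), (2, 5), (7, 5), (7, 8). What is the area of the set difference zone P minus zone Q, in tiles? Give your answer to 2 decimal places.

|zone P| = 25, |zone P∩zone Q| = 7.5119.
|zone P ∖ zone Q| = |zone P| − |zone P∩zone Q| = 25 − 7.5119 = 17.49.

17.49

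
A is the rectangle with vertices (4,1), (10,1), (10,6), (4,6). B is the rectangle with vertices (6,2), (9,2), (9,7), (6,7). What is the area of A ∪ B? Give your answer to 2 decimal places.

33.00

By inclusion–exclusion:
Individual areas: |A| = 30, |B| = 15.
|A∩B|: x∈[6,9], y∈[2,6] → 3·4 = 12.
|A ∪ B| = 45 − 12 = 33.00.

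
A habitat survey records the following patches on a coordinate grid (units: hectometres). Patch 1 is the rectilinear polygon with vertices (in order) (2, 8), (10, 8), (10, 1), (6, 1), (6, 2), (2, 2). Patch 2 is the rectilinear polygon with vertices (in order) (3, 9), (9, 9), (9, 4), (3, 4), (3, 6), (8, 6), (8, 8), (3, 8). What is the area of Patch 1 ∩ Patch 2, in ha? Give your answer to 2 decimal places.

14.00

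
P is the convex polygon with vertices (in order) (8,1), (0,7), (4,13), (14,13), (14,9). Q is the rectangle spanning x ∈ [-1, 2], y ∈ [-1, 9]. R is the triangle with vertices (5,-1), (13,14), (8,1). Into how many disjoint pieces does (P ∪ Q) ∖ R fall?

2

(P ∪ Q) ∖ R splits into 2 disjoint pieces (area 102.0345, area 20.3077).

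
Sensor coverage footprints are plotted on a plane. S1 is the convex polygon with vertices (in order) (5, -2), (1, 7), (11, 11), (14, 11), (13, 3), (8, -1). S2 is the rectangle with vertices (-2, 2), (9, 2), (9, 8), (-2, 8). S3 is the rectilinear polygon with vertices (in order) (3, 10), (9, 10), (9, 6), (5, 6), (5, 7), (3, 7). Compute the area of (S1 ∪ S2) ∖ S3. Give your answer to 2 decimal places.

114.31

|S1 ∪ S2| = 130.3056.
|(S1 ∪ S2) ∩ S3| = 16.
|(S1 ∪ S2) ∖ S3| = 130.3056 − 16 = 114.31.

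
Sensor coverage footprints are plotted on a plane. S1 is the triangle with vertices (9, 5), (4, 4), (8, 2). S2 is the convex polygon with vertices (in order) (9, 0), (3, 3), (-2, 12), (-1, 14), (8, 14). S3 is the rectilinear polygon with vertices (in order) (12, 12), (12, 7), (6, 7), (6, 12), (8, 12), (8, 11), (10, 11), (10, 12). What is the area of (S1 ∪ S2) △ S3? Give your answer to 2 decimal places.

|S1 ∪ S2| = 99.645.
|(S1 ∪ S2) ∩ S3| = 11.4286.
|(S1 ∪ S2) △ S3| = 99.645 + 28 − 22.8571 = 104.79.

104.79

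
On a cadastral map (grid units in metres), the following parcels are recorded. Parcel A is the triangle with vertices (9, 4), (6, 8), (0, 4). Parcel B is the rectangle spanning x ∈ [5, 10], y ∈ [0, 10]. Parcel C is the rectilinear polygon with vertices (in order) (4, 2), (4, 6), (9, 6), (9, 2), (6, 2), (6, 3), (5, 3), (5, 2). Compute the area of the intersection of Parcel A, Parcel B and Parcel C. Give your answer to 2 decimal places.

The intersection is the polygon with vertices (9,4), (5,4), (5,6), (7.5,6).
By the shoelace formula its area is 6.50.

6.50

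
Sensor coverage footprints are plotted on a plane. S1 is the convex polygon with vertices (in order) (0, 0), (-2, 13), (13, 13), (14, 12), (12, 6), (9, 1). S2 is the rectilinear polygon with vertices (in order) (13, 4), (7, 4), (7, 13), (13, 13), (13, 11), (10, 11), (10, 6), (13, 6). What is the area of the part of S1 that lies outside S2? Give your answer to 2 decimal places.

125.70

|S1| = 161.5, |S1∩S2| = 35.8.
|S1 ∖ S2| = |S1| − |S1∩S2| = 161.5 − 35.8 = 125.70.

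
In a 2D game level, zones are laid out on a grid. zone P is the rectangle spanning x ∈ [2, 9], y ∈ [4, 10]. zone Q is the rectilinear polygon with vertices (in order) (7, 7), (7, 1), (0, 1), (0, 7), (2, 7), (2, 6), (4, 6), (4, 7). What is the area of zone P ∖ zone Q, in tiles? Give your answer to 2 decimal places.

|zone P| = 42, |zone P∩zone Q| = 13.
|zone P ∖ zone Q| = |zone P| − |zone P∩zone Q| = 42 − 13 = 29.00.

29.00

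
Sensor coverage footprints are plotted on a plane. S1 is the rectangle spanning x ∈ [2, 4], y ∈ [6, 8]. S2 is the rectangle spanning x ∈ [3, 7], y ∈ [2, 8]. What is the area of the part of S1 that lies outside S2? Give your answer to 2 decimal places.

2.00

|S1∩S2|: x∈[3,4], y∈[6,8] → 1·2 = 2.
|S1| = 4.
|S1 ∖ S2| = |S1| − |S1∩S2| = 4 − 2 = 2.00.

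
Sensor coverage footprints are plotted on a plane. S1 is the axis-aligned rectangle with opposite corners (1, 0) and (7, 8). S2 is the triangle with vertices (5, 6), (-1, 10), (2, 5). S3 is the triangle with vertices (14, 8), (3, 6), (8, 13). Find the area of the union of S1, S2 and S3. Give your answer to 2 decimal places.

By inclusion–exclusion:
Individual areas: |S1| = 48, |S2| = 9, |S3| = 33.5.
|S1∩S2| = 6.6667.
|S1∩S3| = 5.1169.
|S2∩S3| = 0.6175.
|S1∩S2∩S3| = 0.6175.
|S1 ∪ S2 ∪ S3| = 90.5 − 12.4011 + 0.6175 = 78.72.

78.72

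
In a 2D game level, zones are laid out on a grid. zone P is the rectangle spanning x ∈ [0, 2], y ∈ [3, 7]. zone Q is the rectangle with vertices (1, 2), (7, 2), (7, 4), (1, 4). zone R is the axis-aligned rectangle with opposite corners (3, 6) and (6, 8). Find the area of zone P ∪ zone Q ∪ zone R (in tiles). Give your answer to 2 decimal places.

By inclusion–exclusion:
Individual areas: |zone P| = 8, |zone Q| = 12, |zone R| = 6.
|zone P∩zone Q|: x∈[1,2], y∈[3,4] → 1·1 = 1.
|zone P∩zone R| = 0 (no overlap).
|zone Q∩zone R| = 0 (no overlap).
|zone P∩zone Q∩zone R| = 0.
|zone P ∪ zone Q ∪ zone R| = 26 − 1 + 0 = 25.00.

25.00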